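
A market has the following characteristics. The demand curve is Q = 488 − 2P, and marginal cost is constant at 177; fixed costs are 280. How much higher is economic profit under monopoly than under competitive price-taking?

Economic profit rises by 2244.5

Inverting demand: P = 244 − 0.5Q.
Perfect competition: P = MC = 177, so 244 − 0.5Q = 177 and Q = 134.
Profit = (177 − 177)·134 − 280 = −280.
A monopolist chooses Q where MR = MC. MR = 244 − Q; setting this equal to 177 gives Q = 67 and P = 210.5.
Profit = (210.5 − 177)·67 − 280 = 1964.5.
Change in economic profit: 1964.5 − −280 = 2244.5.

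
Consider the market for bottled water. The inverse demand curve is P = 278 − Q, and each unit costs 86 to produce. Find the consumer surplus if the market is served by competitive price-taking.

CS = 18432

Perfect competition: P = MC = 86, so 278 − Q = 86 and Q = 192.
CS = ½·(278 − 86)·192 = 18432.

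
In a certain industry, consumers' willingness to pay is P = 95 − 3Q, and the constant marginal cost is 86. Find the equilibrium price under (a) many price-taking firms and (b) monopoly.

Under competition P = MC = 86, so Q = (95 − 86)/3 = 3.
Monopoly sets MR = MC: 95 − 6Q = 86 ⇒ Q = 1.5, P = 95 − 3·1.5 = 90.5.

Competition: P = 86; Monopoly: P = 90.5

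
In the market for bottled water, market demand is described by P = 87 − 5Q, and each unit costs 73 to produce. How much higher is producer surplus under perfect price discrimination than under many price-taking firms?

Producer surplus rises by 19.6

Competitive firms price at marginal cost: P = 73, giving Q = 2.8.
PS = (73 − 73)·2.8 = 0.
A perfectly discriminating monopolist sells every unit with P(Q) ≥ MC(Q), so output equals the competitive quantity Q = 2.8. Each buyer pays their reservation price, so CS = 0 and the firm captures all surplus.
PS = ½·(87 − 73)·2.8 = 19.6.
Change in producer surplus: 19.6 − 0 = 19.6.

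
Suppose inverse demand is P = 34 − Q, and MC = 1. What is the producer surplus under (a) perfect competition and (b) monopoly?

Competition: PS = 0; Monopoly: PS = 272.25

Under competition P = MC = 1, so Q = (34 − 1)/1 = 33.
PS = (1 − 1)·33 = 0.
The monopolist equates marginal revenue to marginal cost: 34 − 2Q = 1, so Q = 16.5. From demand, P = 17.5.
PS = (17.5 − 1)·16.5 = 272.25.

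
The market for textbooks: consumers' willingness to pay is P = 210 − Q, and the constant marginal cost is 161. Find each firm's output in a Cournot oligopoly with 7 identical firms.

With 7 symmetric Cournot firms, each firm's FOC gives 210 − 8q = 161, so q = 6.125, Q = 7·6.125 = 42.875, and P = 167.125.

q_i = 6.125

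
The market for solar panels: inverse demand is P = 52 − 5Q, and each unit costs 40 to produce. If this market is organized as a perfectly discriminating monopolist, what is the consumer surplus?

A perfectly discriminating monopolist sells every unit with P(Q) ≥ MC(Q), so output equals the competitive quantity Q = 2.4. Each buyer pays their reservation price, so CS = 0 and the firm captures all surplus.
CS = 0.

CS = 0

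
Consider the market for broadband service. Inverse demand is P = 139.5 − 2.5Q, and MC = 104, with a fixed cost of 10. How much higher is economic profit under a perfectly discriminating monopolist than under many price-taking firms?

Economic profit rises by 252.05

Competitive firms price at marginal cost: P = 104, giving Q = 14.2.
Profit = (104 − 104)·14.2 − 10 = −10.
Under first-degree price discrimination the firm charges each unit its demand price and produces up to where P = MC, i.e. Q = 14.2. Consumer surplus is zero; producer surplus equals total surplus.
PS equals the full surplus area, 252.05. Profit = 252.05 − 10 = 242.05.
Change in economic profit: 242.05 − −10 = 252.05.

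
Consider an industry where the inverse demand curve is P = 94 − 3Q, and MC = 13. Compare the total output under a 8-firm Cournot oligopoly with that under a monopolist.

Cournot: Q = 24; Monopoly: Q = 13.5

Cournot with 8 identical firms: the symmetric best-response condition is 94 − 27q = 13. Each firm produces q = 3, total output Q = 24, price P = 22.
A monopolist chooses Q where MR = MC. MR = 94 − 6Q; setting this equal to 13 gives Q = 13.5 and P = 53.5.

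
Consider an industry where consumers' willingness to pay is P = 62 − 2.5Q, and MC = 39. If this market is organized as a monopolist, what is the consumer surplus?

Monopoly sets MR = MC: 62 − 5Q = 39 ⇒ Q = 4.6, P = 62 − 2.5·4.6 = 50.5.
CS = ½·(62 − 50.5)·4.6 = 26.45.

CS = 26.45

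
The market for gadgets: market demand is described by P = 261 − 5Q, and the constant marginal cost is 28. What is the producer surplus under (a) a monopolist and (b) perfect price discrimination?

Monopoly: PS = 2714.45; Perfect PD: PS = 5428.9

A monopolist chooses Q where MR = MC. MR = 261 − 10Q; setting this equal to 28 gives Q = 23.3 and P = 144.5.
PS = (144.5 − 28)·23.3 = 2714.45.
Under first-degree price discrimination the firm charges each unit its demand price and produces up to where P = MC, i.e. Q = 46.6. Consumer surplus is zero; producer surplus equals total surplus.
PS = ½·(261 − 28)·46.6 = 5428.9.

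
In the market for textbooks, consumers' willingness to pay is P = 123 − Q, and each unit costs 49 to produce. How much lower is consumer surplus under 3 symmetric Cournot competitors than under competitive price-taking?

Consumer surplus falls by 1197.875

Under competition P = MC = 49, so Q = (123 − 49)/1 = 74.
CS = ½·(123 − 49)·74 = 2738.
Cournot with 3 identical firms: the symmetric best-response condition is 123 − 4q = 49. Each firm produces q = 18.5, total output Q = 55.5, price P = 67.5.
CS = ½·(123 − 67.5)·55.5 = 1540.125.
Change in consumer surplus: 1540.125 − 2738 = −1197.875.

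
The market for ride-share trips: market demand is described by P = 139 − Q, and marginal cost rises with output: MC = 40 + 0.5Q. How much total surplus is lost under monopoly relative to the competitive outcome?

DWL = 522.72

Competitive equilibrium sets price equal to marginal cost: 139 − Q = 40 + 0.5Q, so Q = 66 and P = 73.
Monopoly sets MR = MC: 139 − 2Q = 40 + 0.5Q ⇒ Q = 39.6, P = 139 − 39.6 = 99.4.
CS = ½·(139 − 73)·66 = 2178; PS = (73·66 − 40·66 − ½·0.5·66²) = 1089; TS = 3267.
CS = ½·(139 − 99.4)·39.6 = 784.08; PS = (99.4·39.6 − 40·39.6 − ½·0.5·39.6²) = 1960.2; TS = 2744.28.
DWL = 3267 − 2744.28 = 522.72.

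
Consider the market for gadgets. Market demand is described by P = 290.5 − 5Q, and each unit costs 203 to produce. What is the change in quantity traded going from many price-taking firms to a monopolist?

Perfect competition: P = MC = 203, so 290.5 − 5Q = 203 and Q = 17.5.
The monopolist equates marginal revenue to marginal cost: 290.5 − 10Q = 203, so Q = 8.75. From demand, P = 246.75.
Change in quantity traded: 8.75 − 17.5 = −8.75.

Quantity traded falls by 8.75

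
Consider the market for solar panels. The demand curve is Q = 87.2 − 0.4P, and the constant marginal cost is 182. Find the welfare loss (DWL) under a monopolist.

Inverting demand: P = 218 − 2.5Q.
Perfect competition: P = MC = 182, so 218 − 2.5Q = 182 and Q = 14.4.
A monopolist chooses Q where MR = MC. MR = 218 − 5Q; setting this equal to 182 gives Q = 7.2 and P = 200.
DWL is the triangle between Q = 7.2 and Q = 14.4: ½·(14.4 − 7.2)·(200 − 182) = 64.8.

DWL = 64.8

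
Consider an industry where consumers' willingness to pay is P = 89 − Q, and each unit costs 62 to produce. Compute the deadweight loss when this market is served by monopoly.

Perfect competition: P = MC = 62, so 89 − Q = 62 and Q = 27.
A monopolist chooses Q where MR = MC. MR = 89 − 2Q; setting this equal to 62 gives Q = 13.5 and P = 75.5.
DWL is the triangle between Q = 13.5 and Q = 27: ½·(27 − 13.5)·(75.5 − 62) = 91.125.

DWL = 91.125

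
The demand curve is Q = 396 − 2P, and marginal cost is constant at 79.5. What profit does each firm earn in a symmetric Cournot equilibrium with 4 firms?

Inverting demand: P = 198 − 0.5Q.
With 4 symmetric Cournot firms, each firm's FOC gives 198 − 2.5q = 79.5, so q = 47.4, Q = 4·47.4 = 189.6, and P = 103.2.
Each firm's profit = (103.2 − 79.5)·47.4 = 1123.38.

π_i = 1123.38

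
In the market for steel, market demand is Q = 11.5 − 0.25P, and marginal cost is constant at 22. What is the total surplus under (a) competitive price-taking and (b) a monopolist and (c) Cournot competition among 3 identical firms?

Competition: TS = 72; Monopoly: TS = 54; Cournot: TS = 67.5

Inverting demand: P = 46 − 4Q.
Competitive firms price at marginal cost: P = 22, giving Q = 6.
CS = ½·(46 − 22)·6 = 72; PS = (22 − 22)·6 = 0; TS = 72.
Monopoly sets MR = MC: 46 − 8Q = 22 ⇒ Q = 3, P = 46 − 4·3 = 34.
CS = ½·(46 − 34)·3 = 18; PS = (34 − 22)·3 = 36; TS = 54.
With 3 symmetric Cournot firms, each firm's FOC gives 46 − 16q = 22, so q = 1.5, Q = 3·1.5 = 4.5, and P = 28.
CS = ½·(46 − 28)·4.5 = 40.5; PS = (28 − 22)·4.5 = 27; TS = 67.5.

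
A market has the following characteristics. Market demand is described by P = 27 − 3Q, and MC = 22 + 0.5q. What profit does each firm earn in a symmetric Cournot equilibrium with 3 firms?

π_i = 0.52

With 3 symmetric Cournot firms, each firm's FOC gives 27 − 12q = 22 + 0.5q, so q = 0.4, Q = 3·0.4 = 1.2, and P = 23.4.
Each firm's profit = 23.4·0.4 − (22·0.4 + ½·0.5·0.4²) = 0.52.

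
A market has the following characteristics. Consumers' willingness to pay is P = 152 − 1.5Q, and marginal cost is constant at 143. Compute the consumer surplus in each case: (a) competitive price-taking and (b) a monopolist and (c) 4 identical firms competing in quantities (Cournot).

Competitive firms price at marginal cost: P = 143, giving Q = 6.
CS = ½·(152 − 143)·6 = 27.
The monopolist equates marginal revenue to marginal cost: 152 − 3Q = 143, so Q = 3. From demand, P = 147.5.
CS = ½·(152 − 147.5)·3 = 6.75.
Cournot with 4 identical firms: the symmetric best-response condition is 152 − 7.5q = 143. Each firm produces q = 1.2, total output Q = 4.8, price P = 144.8.
CS = ½·(152 − 144.8)·4.8 = 17.28.

Competition: CS = 27; Monopoly: CS = 6.75; Cournot: CS = 17.28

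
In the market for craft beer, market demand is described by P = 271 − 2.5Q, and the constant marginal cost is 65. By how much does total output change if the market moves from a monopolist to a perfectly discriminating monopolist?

A monopolist chooses Q where MR = MC. MR = 271 − 5Q; setting this equal to 65 gives Q = 41.2 and P = 168.
With perfect price discrimination, output is the efficient level Q = 82.4 (where demand meets MC), but every buyer pays their willingness to pay: CS = 0 and PS = total surplus.
Change in total output: 82.4 − 41.2 = 41.2.

Q rises by 41.2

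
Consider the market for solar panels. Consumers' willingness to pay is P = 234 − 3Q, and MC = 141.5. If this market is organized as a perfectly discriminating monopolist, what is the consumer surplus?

With perfect price discrimination, output is the efficient level Q = 185/6 (where demand meets MC), but every buyer pays their willingness to pay: CS = 0 and PS = total surplus.
CS = 0.

CS = 0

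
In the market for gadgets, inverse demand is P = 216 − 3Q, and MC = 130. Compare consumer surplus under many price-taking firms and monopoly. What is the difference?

Consumer surplus falls by 924.5

Competitive firms price at marginal cost: P = 130, giving Q = 86/3.
CS = ½·(216 − 130)·86/3 = 3698/3.
Monopoly sets MR = MC: 216 − 6Q = 130 ⇒ Q = 43/3, P = 216 − 3·43/3 = 173.
CS = ½·(216 − 173)·43/3 = 1849/6.
Change in consumer surplus: 1849/6 − 3698/3 = −924.5.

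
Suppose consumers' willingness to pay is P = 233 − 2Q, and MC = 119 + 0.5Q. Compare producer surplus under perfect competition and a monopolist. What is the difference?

Competitive equilibrium sets price equal to marginal cost: 233 − 2Q = 119 + 0.5Q, so Q = 45.6 and P = 141.8.
PS = P·Q − VC(Q) = 141.8·45.6 − (119·45.6 + ½·0.5·45.6²) = 519.84.
The monopolist equates marginal revenue to marginal cost: 233 − 4Q = 119 + 0.5Q, so Q = 76/3. From demand, P = 547/3.
PS = P·Q − VC(Q) = 547/3·76/3 − (119·76/3 + ½·0.5·(76/3)²) = 1444.
Change in producer surplus: 1444 − 519.84 = 924.16.

PS rises by 924.16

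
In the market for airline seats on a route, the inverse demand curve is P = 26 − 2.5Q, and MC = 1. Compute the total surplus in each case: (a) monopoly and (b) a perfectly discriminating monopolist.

Monopoly sets MR = MC: 26 − 5Q = 1 ⇒ Q = 5, P = 26 − 2.5·5 = 13.5.
CS = ½·(26 − 13.5)·5 = 31.25; PS = (13.5 − 1)·5 = 62.5; TS = 93.75.
With perfect price discrimination, output is the efficient level Q = 10 (where demand meets MC), but every buyer pays their willingness to pay: CS = 0 and PS = total surplus.
TS = 125 (equal to competitive TS).

Monopoly: TS = 93.75; Perfect PD: TS = 125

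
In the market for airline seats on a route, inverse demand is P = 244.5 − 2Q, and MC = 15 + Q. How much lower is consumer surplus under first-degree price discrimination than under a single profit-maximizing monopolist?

Monopoly sets MR = MC: 244.5 − 4Q = 15 + Q ⇒ Q = 45.9, P = 244.5 − 2·45.9 = 152.7.
CS = ½·(244.5 − 152.7)·45.9 = 2106.81.
Under first-degree price discrimination the firm charges each unit its demand price and produces up to where P = MC, i.e. Q = 76.5. Consumer surplus is zero; producer surplus equals total surplus.
CS = 0.
Change in consumer surplus: 0 − 2106.81 = −2106.81.

CS falls by 2106.81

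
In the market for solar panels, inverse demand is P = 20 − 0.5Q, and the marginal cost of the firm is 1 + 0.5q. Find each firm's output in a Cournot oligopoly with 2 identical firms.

With 2 symmetric Cournot firms, each firm's FOC gives 20 − 1.5q = 1 + 0.5q, so q = 9.5, Q = 2·9.5 = 19, and P = 10.5.

q_i = 9.5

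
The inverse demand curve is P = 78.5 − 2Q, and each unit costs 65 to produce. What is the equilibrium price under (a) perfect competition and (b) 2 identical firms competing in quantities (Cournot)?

Competitive firms price at marginal cost: P = 65, giving Q = 6.75.
With 2 symmetric Cournot firms, each firm's FOC gives 78.5 − 6q = 65, so q = 2.25, Q = 2·2.25 = 4.5, and P = 69.5.

Competition: P = 65; Cournot: P = 69.5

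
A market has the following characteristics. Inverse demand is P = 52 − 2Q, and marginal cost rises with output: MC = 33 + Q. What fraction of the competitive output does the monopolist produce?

A monopolist chooses Q where MR = MC. MR = 52 − 4Q; setting this equal to 33 + Q gives Q = 3.8 and P = 44.4.
Competitive equilibrium sets price equal to marginal cost: 52 − 2Q = 33 + Q, so Q = 19/3 and P = 118/3.
Ratio Q_m/Q_c = 3.8/(19/3) = 0.6.

Q_m/Q_c = 0.6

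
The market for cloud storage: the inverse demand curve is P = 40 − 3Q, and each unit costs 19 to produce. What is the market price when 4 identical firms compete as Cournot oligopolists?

In a 4-firm Cournot equilibrium, symmetry and the first-order condition give q = (40 − 19)/(15) = 1.4. So Q = 5.6 and P = 23.2.

P = 23.2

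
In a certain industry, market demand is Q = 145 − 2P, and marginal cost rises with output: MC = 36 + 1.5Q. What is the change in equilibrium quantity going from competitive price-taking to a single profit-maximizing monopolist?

Equilibrium quantity falls by 3.65

Inverting demand: P = 72.5 − 0.5Q.
Competitive equilibrium sets price equal to marginal cost: 72.5 − 0.5Q = 36 + 1.5Q, so Q = 18.25 and P = 63.375.
Monopoly sets MR = MC: 72.5 − Q = 36 + 1.5Q ⇒ Q = 14.6, P = 72.5 − 0.5·14.6 = 65.2.
Change in equilibrium quantity: 14.6 − 18.25 = −3.65.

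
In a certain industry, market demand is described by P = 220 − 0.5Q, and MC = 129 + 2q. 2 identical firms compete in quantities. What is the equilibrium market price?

P = 194

Cournot with 2 identical firms: the symmetric best-response condition is 220 − 1.5q = 129 + 2q. Each firm produces q = 26, total output Q = 52, price P = 194.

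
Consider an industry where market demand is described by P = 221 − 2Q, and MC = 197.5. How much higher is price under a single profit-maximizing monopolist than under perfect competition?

P rises by 11.75

Perfect competition: P = MC = 197.5, so 221 − 2Q = 197.5 and Q = 11.75.
Monopoly sets MR = MC: 221 − 4Q = 197.5 ⇒ Q = 5.875, P = 221 − 2·5.875 = 209.25.
Change in price: 209.25 − 197.5 = 11.75.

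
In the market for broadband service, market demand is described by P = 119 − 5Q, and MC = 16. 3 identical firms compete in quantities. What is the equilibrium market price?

In a 3-firm Cournot equilibrium, symmetry and the first-order condition give q = (119 − 16)/(20) = 5.15. So Q = 15.45 and P = 41.75.

P = 41.75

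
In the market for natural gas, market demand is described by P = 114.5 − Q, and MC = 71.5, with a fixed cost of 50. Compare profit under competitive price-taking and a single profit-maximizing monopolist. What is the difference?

Profit rises by 462.25

Under competition P = MC = 71.5, so Q = (114.5 − 71.5)/1 = 43.
Profit = (71.5 − 71.5)·43 − 50 = −50.
A monopolist chooses Q where MR = MC. MR = 114.5 − 2Q; setting this equal to 71.5 gives Q = 21.5 and P = 93.
Profit = (93 − 71.5)·21.5 − 50 = 412.25.
Change in profit: 412.25 − −50 = 462.25.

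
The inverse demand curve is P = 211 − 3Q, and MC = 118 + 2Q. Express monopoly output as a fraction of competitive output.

The monopolist equates marginal revenue to marginal cost: 211 − 6Q = 118 + 2Q, so Q = 11.625. From demand, P = 176.125.
Under competition P = MC: 211 − 3Q = 118 + 2Q ⇒ Q = 18.6, P = 155.2.
Ratio Q_m/Q_c = 11.625/18.6 = 0.625.

Q_m/Q_c = 0.625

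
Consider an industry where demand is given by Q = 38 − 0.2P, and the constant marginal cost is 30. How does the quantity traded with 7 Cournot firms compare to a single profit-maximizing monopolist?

Inverting demand: P = 190 − 5Q.
With 7 symmetric Cournot firms, each firm's FOC gives 190 − 40q = 30, so q = 4, Q = 7·4 = 28, and P = 50.
The monopolist equates marginal revenue to marginal cost: 190 − 10Q = 30, so Q = 16. From demand, P = 110.

Cournot: Q = 28; Monopoly: Q = 16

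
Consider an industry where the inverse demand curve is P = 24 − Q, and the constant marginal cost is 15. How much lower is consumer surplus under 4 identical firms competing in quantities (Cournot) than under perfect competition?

Competitive firms price at marginal cost: P = 15, giving Q = 9.
CS = ½·(24 − 15)·9 = 40.5.
With 4 symmetric Cournot firms, each firm's FOC gives 24 − 5q = 15, so q = 1.8, Q = 4·1.8 = 7.2, and P = 16.8.
CS = ½·(24 − 16.8)·7.2 = 25.92.
Change in consumer surplus: 25.92 − 40.5 = −14.58.

Consumer surplus falls by 14.58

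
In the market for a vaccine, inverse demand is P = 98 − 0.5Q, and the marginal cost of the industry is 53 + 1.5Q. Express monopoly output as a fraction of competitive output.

Monopoly sets MR = MC: 98 − Q = 53 + 1.5Q ⇒ Q = 18, P = 98 − 0.5·18 = 89.
Under competition P = MC: 98 − 0.5Q = 53 + 1.5Q ⇒ Q = 22.5, P = 86.75.
Ratio Q_m/Q_c = 18/22.5 = 0.8.

Q_m/Q_c = 0.8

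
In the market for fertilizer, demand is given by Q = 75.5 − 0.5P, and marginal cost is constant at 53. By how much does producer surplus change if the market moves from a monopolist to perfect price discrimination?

Inverting demand: P = 151 − 2Q.
Monopoly sets MR = MC: 151 − 4Q = 53 ⇒ Q = 24.5, P = 151 − 2·24.5 = 102.
PS = (102 − 53)·24.5 = 1200.5.
A perfectly discriminating monopolist sells every unit with P(Q) ≥ MC(Q), so output equals the competitive quantity Q = 49. Each buyer pays their reservation price, so CS = 0 and the firm captures all surplus.
PS = ½·(151 − 53)·49 = 2401.
Change in producer surplus: 2401 − 1200.5 = 1200.5.

PS rises by 1200.5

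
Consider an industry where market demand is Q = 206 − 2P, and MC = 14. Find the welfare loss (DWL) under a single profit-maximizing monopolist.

DWL = 1980.25

Inverting demand: P = 103 − 0.5Q.
Under competition P = MC = 14, so Q = (103 − 14)/0.5 = 178.
Monopoly sets MR = MC: 103 − Q = 14 ⇒ Q = 89, P = 103 − 0.5·89 = 58.5.
DWL is the triangle between Q = 89 and Q = 178: ½·(178 − 89)·(58.5 − 14) = 1980.25.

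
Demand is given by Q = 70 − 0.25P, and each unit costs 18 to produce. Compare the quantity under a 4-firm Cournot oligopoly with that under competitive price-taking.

Inverting demand: P = 280 − 4Q.
In a 4-firm Cournot equilibrium, symmetry and the first-order condition give q = (280 − 18)/(20) = 13.1. So Q = 52.4 and P = 70.4.
Under competition P = MC = 18, so Q = (280 − 18)/4 = 65.5.

Cournot: Q = 52.4; Competition: Q = 65.5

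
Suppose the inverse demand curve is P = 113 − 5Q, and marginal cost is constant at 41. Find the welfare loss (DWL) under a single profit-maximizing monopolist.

DWL = 129.6

Perfect competition: P = MC = 41, so 113 − 5Q = 41 and Q = 14.4.
Monopoly sets MR = MC: 113 − 10Q = 41 ⇒ Q = 7.2, P = 113 − 5·7.2 = 77.
DWL is the triangle between Q = 7.2 and Q = 14.4: ½·(14.4 − 7.2)·(77 − 41) = 129.6.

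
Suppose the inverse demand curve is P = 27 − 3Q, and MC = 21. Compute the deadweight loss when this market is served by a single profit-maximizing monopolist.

DWL = 1.5

Perfect competition: P = MC = 21, so 27 − 3Q = 21 and Q = 2.
The monopolist equates marginal revenue to marginal cost: 27 − 6Q = 21, so Q = 1. From demand, P = 24.
DWL is the triangle between Q = 1 and Q = 2: ½·(2 − 1)·(24 − 21) = 1.5.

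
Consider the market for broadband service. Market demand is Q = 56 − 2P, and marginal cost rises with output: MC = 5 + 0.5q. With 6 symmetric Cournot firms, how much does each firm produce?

Inverting demand: P = 28 − 0.5Q.
Cournot with 6 identical firms: the symmetric best-response condition is 28 − 3.5q = 5 + 0.5q. Each firm produces q = 5.75, total output Q = 34.5, price P = 10.75.

q_i = 5.75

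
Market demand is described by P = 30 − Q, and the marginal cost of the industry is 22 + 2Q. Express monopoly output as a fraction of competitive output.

Q_m/Q_c = 0.75

A monopolist chooses Q where MR = MC. MR = 30 − 2Q; setting this equal to 22 + 2Q gives Q = 2 and P = 28.
Competitive equilibrium sets price equal to marginal cost: 30 − Q = 22 + 2Q, so Q = 8/3 and P = 82/3.
Ratio Q_m/Q_c = 2/(8/3) = 0.75.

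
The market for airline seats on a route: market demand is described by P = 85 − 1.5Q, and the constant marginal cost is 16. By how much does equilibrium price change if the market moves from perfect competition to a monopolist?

P rises by 34.5

Perfect competition: P = MC = 16, so 85 − 1.5Q = 16 and Q = 46.
A monopolist chooses Q where MR = MC. MR = 85 − 3Q; setting this equal to 16 gives Q = 23 and P = 50.5.
Change in equilibrium price: 50.5 − 16 = 34.5.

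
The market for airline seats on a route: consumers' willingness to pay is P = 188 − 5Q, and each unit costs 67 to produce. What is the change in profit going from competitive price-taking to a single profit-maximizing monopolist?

Competitive firms price at marginal cost: P = 67, giving Q = 24.2.
Profit = (67 − 67)·24.2 = 0.
A monopolist chooses Q where MR = MC. MR = 188 − 10Q; setting this equal to 67 gives Q = 12.1 and P = 127.5.
Profit = (127.5 − 67)·12.1 = 732.05.
Change in profit: 732.05 − 0 = 732.05.

π rises by 732.05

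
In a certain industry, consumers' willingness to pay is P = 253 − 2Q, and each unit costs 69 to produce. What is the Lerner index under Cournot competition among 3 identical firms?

Lerner index = 0.4

With 3 symmetric Cournot firms, each firm's FOC gives 253 − 8q = 69, so q = 23, Q = 3·23 = 69, and P = 115.
Lerner index = (P − MC)/P = (115 − 69)/115 = 0.4.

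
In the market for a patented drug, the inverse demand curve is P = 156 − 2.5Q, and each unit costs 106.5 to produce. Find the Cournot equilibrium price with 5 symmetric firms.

P = 114.75

Cournot with 5 identical firms: the symmetric best-response condition is 156 − 15q = 106.5. Each firm produces q = 3.3, total output Q = 16.5, price P = 114.75.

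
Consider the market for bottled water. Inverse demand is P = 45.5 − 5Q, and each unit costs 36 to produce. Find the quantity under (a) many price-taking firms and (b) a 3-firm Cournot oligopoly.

Perfect competition: P = MC = 36, so 45.5 − 5Q = 36 and Q = 1.9.
Cournot with 3 identical firms: the symmetric best-response condition is 45.5 − 20q = 36. Each firm produces q = 0.475, total output Q = 1.425, price P = 38.375.

Competition: Q = 1.9; Cournot: Q = 1.425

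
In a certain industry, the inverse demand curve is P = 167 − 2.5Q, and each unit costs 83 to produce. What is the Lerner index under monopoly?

Monopoly sets MR = MC: 167 − 5Q = 83 ⇒ Q = 16.8, P = 167 − 2.5·16.8 = 125.
Lerner index = (P − MC)/P = (125 − 83)/125 = 0.336.

Lerner index = 0.336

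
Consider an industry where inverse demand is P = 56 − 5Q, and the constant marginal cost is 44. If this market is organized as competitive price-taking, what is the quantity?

Perfect competition: P = MC = 44, so 56 − 5Q = 44 and Q = 2.4.

Q = 2.4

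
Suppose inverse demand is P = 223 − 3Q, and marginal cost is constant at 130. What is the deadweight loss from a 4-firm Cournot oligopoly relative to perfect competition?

DWL = 57.66

Under competition P = MC = 130, so Q = (223 − 130)/3 = 31.
Cournot with 4 identical firms: the symmetric best-response condition is 223 − 15q = 130. Each firm produces q = 6.2, total output Q = 24.8, price P = 148.6.
DWL is the triangle between Q = 24.8 and Q = 31: ½·(31 − 24.8)·(148.6 − 130) = 57.66.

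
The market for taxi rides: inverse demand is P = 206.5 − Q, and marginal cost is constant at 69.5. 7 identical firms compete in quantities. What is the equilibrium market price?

Cournot with 7 identical firms: the symmetric best-response condition is 206.5 − 8q = 69.5. Each firm produces q = 17.125, total output Q = 119.875, price P = 86.625.

P = 86.625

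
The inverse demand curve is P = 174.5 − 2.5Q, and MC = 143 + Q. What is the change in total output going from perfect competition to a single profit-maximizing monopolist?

Q falls by 3.75

Competitive equilibrium sets price equal to marginal cost: 174.5 − 2.5Q = 143 + Q, so Q = 9 and P = 152.
A monopolist chooses Q where MR = MC. MR = 174.5 − 5Q; setting this equal to 143 + Q gives Q = 5.25 and P = 161.375.
Change in total output: 5.25 − 9 = −3.75.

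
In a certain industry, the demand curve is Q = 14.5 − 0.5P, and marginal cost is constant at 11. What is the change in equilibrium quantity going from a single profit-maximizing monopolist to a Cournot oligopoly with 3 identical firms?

Q rises by 2.25

Inverting demand: P = 29 − 2Q.
A monopolist chooses Q where MR = MC. MR = 29 − 4Q; setting this equal to 11 gives Q = 4.5 and P = 20.
With 3 symmetric Cournot firms, each firm's FOC gives 29 − 8q = 11, so q = 2.25, Q = 3·2.25 = 6.75, and P = 15.5.
Change in equilibrium quantity: 6.75 − 4.5 = 2.25.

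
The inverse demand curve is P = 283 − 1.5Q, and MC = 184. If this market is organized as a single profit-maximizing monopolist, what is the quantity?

Monopoly sets MR = MC: 283 − 3Q = 184 ⇒ Q = 33, P = 283 − 1.5·33 = 233.5.

Q = 33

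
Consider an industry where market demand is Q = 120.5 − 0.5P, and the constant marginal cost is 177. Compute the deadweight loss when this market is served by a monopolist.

DWL = 256

Inverting demand: P = 241 − 2Q.
Competitive firms price at marginal cost: P = 177, giving Q = 32.
The monopolist equates marginal revenue to marginal cost: 241 − 4Q = 177, so Q = 16. From demand, P = 209.
DWL is the triangle between Q = 16 and Q = 32: ½·(32 − 16)·(209 − 177) = 256.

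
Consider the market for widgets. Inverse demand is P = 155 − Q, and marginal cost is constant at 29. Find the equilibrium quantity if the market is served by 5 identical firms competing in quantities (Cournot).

Q = 105

In a 5-firm Cournot equilibrium, symmetry and the first-order condition give q = (155 − 29)/(6) = 21. So Q = 105 and P = 50.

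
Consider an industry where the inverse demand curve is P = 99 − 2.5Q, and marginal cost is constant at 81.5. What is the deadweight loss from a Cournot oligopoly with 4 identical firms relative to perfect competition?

DWL = 2.45

Perfect competition: P = MC = 81.5, so 99 − 2.5Q = 81.5 and Q = 7.
Cournot with 4 identical firms: the symmetric best-response condition is 99 − 12.5q = 81.5. Each firm produces q = 1.4, total output Q = 5.6, price P = 85.
DWL is the triangle between Q = 5.6 and Q = 7: ½·(7 − 5.6)·(85 − 81.5) = 2.45.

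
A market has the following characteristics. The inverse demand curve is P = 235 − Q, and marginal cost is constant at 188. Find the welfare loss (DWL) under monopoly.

DWL = 276.125

Competitive firms price at marginal cost: P = 188, giving Q = 47.
A monopolist chooses Q where MR = MC. MR = 235 − 2Q; setting this equal to 188 gives Q = 23.5 and P = 211.5.
DWL is the triangle between Q = 23.5 and Q = 47: ½·(47 − 23.5)·(211.5 − 188) = 276.125.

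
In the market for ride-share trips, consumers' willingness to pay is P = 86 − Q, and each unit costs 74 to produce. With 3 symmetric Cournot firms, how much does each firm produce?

With 3 symmetric Cournot firms, each firm's FOC gives 86 − 4q = 74, so q = 3, Q = 3·3 = 9, and P = 77.

q_i = 3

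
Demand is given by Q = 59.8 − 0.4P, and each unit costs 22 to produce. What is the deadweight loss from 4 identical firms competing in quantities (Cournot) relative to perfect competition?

DWL = 130.05

Inverting demand: P = 149.5 − 2.5Q.
Competitive firms price at marginal cost: P = 22, giving Q = 51.
In a 4-firm Cournot equilibrium, symmetry and the first-order condition give q = (149.5 − 22)/(12.5) = 10.2. So Q = 40.8 and P = 47.5.
DWL is the triangle between Q = 40.8 and Q = 51: ½·(51 − 40.8)·(47.5 − 22) = 130.05.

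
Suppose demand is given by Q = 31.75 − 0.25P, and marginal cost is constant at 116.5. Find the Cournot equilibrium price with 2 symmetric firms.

Inverting demand: P = 127 − 4Q.
With 2 symmetric Cournot firms, each firm's FOC gives 127 − 12q = 116.5, so q = 0.875, Q = 2·0.875 = 1.75, and P = 120.

P = 120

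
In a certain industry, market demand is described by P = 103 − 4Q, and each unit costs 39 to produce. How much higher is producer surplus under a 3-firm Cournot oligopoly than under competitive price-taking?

Perfect competition: P = MC = 39, so 103 − 4Q = 39 and Q = 16.
PS = (39 − 39)·16 = 0.
With 3 symmetric Cournot firms, each firm's FOC gives 103 − 16q = 39, so q = 4, Q = 3·4 = 12, and P = 55.
PS = (55 − 39)·12 = 192.
Change in producer surplus: 192 − 0 = 192.

PS rises by 192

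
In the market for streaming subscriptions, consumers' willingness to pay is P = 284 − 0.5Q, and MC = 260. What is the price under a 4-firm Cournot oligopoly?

With 4 symmetric Cournot firms, each firm's FOC gives 284 − 2.5q = 260, so q = 9.6, Q = 4·9.6 = 38.4, and P = 264.8.

P = 264.8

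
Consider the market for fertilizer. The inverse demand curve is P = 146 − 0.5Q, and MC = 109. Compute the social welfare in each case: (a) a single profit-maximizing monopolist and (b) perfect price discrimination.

Monopoly sets MR = MC: 146 − Q = 109 ⇒ Q = 37, P = 146 − 0.5·37 = 127.5.
CS = ½·(146 − 127.5)·37 = 342.25; PS = (127.5 − 109)·37 = 684.5; TS = 1026.75.
With perfect price discrimination, output is the efficient level Q = 74 (where demand meets MC), but every buyer pays their willingness to pay: CS = 0 and PS = total surplus.
TS = 1369 (equal to competitive TS).

Monopoly: TS = 1026.75; Perfect PD: TS = 1369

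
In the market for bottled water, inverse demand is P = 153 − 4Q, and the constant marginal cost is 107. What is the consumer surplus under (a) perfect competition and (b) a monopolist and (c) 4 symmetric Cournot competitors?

Competition: CS = 264.5; Monopoly: CS = 66.125; Cournot: CS = 169.28

Competitive firms price at marginal cost: P = 107, giving Q = 11.5.
CS = ½·(153 − 107)·11.5 = 264.5.
The monopolist equates marginal revenue to marginal cost: 153 − 8Q = 107, so Q = 5.75. From demand, P = 130.
CS = ½·(153 − 130)·5.75 = 66.125.
In a 4-firm Cournot equilibrium, symmetry and the first-order condition give q = (153 − 107)/(20) = 2.3. So Q = 9.2 and P = 116.2.
CS = ½·(153 − 116.2)·9.2 = 169.28.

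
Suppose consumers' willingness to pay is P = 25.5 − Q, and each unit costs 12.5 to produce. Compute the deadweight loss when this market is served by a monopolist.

Under competition P = MC = 12.5, so Q = (25.5 − 12.5)/1 = 13.
Monopoly sets MR = MC: 25.5 − 2Q = 12.5 ⇒ Q = 6.5, P = 25.5 − 6.5 = 19.
DWL is the triangle between Q = 6.5 and Q = 13: ½·(13 − 6.5)·(19 − 12.5) = 21.125.

DWL = 21.125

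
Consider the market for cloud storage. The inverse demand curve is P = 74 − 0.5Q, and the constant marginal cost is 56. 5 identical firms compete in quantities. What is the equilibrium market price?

P = 59

In a 5-firm Cournot equilibrium, symmetry and the first-order condition give q = (74 − 56)/(3) = 6. So Q = 30 and P = 59.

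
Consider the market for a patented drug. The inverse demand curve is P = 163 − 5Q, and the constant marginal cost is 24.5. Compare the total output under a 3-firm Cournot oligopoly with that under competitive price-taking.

Cournot with 3 identical firms: the symmetric best-response condition is 163 − 20q = 24.5. Each firm produces q = 6.925, total output Q = 20.775, price P = 59.125.
Under competition P = MC = 24.5, so Q = (163 − 24.5)/5 = 27.7.

Cournot: Q = 20.775; Competition: Q = 27.7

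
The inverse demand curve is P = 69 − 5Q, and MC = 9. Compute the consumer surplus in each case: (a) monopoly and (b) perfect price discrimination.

Monopoly: CS = 90; Perfect PD: CS = 0

A monopolist chooses Q where MR = MC. MR = 69 − 10Q; setting this equal to 9 gives Q = 6 and P = 39.
CS = ½·(69 − 39)·6 = 90.
Under first-degree price discrimination the firm charges each unit its demand price and produces up to where P = MC, i.e. Q = 12. Consumer surplus is zero; producer surplus equals total surplus.
CS = 0.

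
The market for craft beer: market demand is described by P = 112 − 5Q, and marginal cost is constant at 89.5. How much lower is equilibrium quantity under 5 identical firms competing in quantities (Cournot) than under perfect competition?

Perfect competition: P = MC = 89.5, so 112 − 5Q = 89.5 and Q = 4.5.
With 5 symmetric Cournot firms, each firm's FOC gives 112 − 30q = 89.5, so q = 0.75, Q = 5·0.75 = 3.75, and P = 93.25.
Change in equilibrium quantity: 3.75 − 4.5 = −0.75.

Q falls by 0.75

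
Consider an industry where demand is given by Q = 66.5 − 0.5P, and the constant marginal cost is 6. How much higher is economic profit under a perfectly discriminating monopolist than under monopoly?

π rises by 2016.125

Inverting demand: P = 133 − 2Q.
The monopolist equates marginal revenue to marginal cost: 133 − 4Q = 6, so Q = 31.75. From demand, P = 69.5.
Profit = (69.5 − 6)·31.75 = 2016.125.
Under first-degree price discrimination the firm charges each unit its demand price and produces up to where P = MC, i.e. Q = 63.5. Consumer surplus is zero; producer surplus equals total surplus.
PS equals the full surplus area, 4032.25. Profit = 4032.25 = 4032.25.
Change in economic profit: 4032.25 − 2016.125 = 2016.125.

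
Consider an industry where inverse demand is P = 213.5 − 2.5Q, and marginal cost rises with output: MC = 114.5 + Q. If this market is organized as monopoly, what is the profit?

A monopolist chooses Q where MR = MC. MR = 213.5 − 5Q; setting this equal to 114.5 + Q gives Q = 16.5 and P = 172.25.
Profit = 172.25·16.5 − (114.5·16.5 + ½·1·16.5²) = 816.75.

Profit = 816.75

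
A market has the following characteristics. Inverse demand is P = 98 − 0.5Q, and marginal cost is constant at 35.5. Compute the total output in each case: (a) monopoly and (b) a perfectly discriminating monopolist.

Monopoly sets MR = MC: 98 − Q = 35.5 ⇒ Q = 62.5, P = 98 − 0.5·62.5 = 66.75.
Under first-degree price discrimination the firm charges each unit its demand price and produces up to where P = MC, i.e. Q = 125. Consumer surplus is zero; producer surplus equals total surplus.

Monopoly: Q = 62.5; Perfect PD: Q = 125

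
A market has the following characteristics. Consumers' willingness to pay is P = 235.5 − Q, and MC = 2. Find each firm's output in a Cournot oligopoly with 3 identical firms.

q_i = 58.375

Cournot with 3 identical firms: the symmetric best-response condition is 235.5 − 4q = 2. Each firm produces q = 58.375, total output Q = 175.125, price P = 60.375.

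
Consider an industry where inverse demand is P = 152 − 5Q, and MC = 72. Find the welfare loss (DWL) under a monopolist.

Competitive firms price at marginal cost: P = 72, giving Q = 16.
A monopolist chooses Q where MR = MC. MR = 152 − 10Q; setting this equal to 72 gives Q = 8 and P = 112.
DWL is the triangle between Q = 8 and Q = 16: ½·(16 − 8)·(112 − 72) = 160.

DWL = 160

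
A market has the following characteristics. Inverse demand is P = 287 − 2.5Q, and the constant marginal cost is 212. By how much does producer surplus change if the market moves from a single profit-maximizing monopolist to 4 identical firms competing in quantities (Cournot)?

PS falls by 202.5

Monopoly sets MR = MC: 287 − 5Q = 212 ⇒ Q = 15, P = 287 − 2.5·15 = 249.5.
PS = (249.5 − 212)·15 = 562.5.
With 4 symmetric Cournot firms, each firm's FOC gives 287 − 12.5q = 212, so q = 6, Q = 4·6 = 24, and P = 227.
PS = (227 − 212)·24 = 360.
Change in producer surplus: 360 − 562.5 = −202.5.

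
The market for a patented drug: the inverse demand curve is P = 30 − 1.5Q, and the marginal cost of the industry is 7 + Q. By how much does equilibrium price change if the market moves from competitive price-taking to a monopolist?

Equilibrium price rises by 5.175

Under competition P = MC: 30 − 1.5Q = 7 + Q ⇒ Q = 9.2, P = 16.2.
Monopoly sets MR = MC: 30 − 3Q = 7 + Q ⇒ Q = 5.75, P = 30 − 1.5·5.75 = 21.375.
Change in equilibrium price: 21.375 − 16.2 = 5.175.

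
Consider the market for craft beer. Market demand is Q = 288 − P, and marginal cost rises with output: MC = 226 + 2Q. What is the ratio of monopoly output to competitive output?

Q_m/Q_c = 0.75

Inverting demand: P = 288 − Q.
A monopolist chooses Q where MR = MC. MR = 288 − 2Q; setting this equal to 226 + 2Q gives Q = 15.5 and P = 272.5.
Competitive equilibrium sets price equal to marginal cost: 288 − Q = 226 + 2Q, so Q = 62/3 and P = 802/3.
Ratio Q_m/Q_c = 15.5/(62/3) = 0.75.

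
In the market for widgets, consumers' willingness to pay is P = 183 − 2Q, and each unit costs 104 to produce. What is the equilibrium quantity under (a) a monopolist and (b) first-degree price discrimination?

Monopoly: Q = 19.75; Perfect PD: Q = 39.5

The monopolist equates marginal revenue to marginal cost: 183 − 4Q = 104, so Q = 19.75. From demand, P = 143.5.
Under first-degree price discrimination the firm charges each unit its demand price and produces up to where P = MC, i.e. Q = 39.5. Consumer surplus is zero; producer surplus equals total surplus.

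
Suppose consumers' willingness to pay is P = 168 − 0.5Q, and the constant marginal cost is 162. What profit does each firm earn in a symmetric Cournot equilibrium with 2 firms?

π_i = 8

In a 2-firm Cournot equilibrium, symmetry and the first-order condition give q = (168 − 162)/(1.5) = 4. So Q = 8 and P = 164.
Each firm's profit = (164 − 162)·4 = 8.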